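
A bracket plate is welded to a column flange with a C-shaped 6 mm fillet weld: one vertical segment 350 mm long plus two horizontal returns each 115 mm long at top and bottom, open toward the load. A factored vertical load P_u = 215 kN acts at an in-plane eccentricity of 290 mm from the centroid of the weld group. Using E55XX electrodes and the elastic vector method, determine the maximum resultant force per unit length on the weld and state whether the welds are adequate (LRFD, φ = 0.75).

f_max ≈ 1300 N/mm; NOT adequate

E55XX → F_EXX = 550 MPa.
Total weld length L_w = 580 mm. Treat welds as unit-width lines.
Centroid: x̄ = 2×115×57.5 / 580 = 22.8 mm from the vertical weld.
Polar moment about centroid: J = I_x + I_y = [350³/12 + 2×115×175²] + [350×22.8² + 2(115³/12 + 115×34.7²)] = 11330000 mm³.
Direct shear f_v = P/L_w = 215×10³ / 580 = 370.7 N/mm (vertical).
Torsion M = P·e = 215×10³ × 290 = 62350000 N·mm.
Critical point at (x, y) = (92.2, 175) from centroid. f_tx = M·y/J = 963.1 N/mm; f_ty = M·x/J = 507.4 N/mm.
Resultant f_max = √[f_tx² + (f_v + f_ty)²] = √[963.1² + (370.7 + 507.4)²] = 1303 N/mm.
Capacity per unit length: φr_n = 0.75 × 0.6 × 550 × (0.707 × 6) = 1050 N/mm.
1303 > 1050 → NOT adequate.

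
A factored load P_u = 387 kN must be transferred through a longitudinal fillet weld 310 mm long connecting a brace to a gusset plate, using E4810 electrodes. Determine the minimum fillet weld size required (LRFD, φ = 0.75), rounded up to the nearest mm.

E48XX → F_EXX = 480 MPa.
Total weld length L = 310 mm.
Required throat t_e = P_u / (φ × 0.6 F_EXX × L) = 387 / (0.75 × 0.6 × 480 × 310 × 10⁻³) = 5.78 mm.
Required leg w = t_e / 0.707 = 8.175 mm → use 9 mm.

w = 9 mm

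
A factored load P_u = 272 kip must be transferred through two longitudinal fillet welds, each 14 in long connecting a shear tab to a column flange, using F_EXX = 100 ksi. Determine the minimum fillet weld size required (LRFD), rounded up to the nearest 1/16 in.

w = 5/16 in

Total weld length L = 28 in.
Required throat t_e = P_u / (φ × 0.6 F_EXX × L) = 272 / (0.75 × 0.6 × 100 × 28) = 0.2159 in.
Required leg w = t_e / 0.707 = 0.3053 in → use 5/16 in.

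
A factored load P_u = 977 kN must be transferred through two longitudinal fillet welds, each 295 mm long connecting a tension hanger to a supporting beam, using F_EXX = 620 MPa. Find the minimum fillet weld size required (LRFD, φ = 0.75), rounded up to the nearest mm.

w = 9 mm

Total weld length L = 590 mm.
Required throat t_e = P_u / (φ × 0.6 F_EXX × L) = 977 / (0.75 × 0.6 × 620 × 590 × 10⁻³) = 5.935 mm.
Required leg w = t_e / 0.707 = 8.395 mm → use 9 mm.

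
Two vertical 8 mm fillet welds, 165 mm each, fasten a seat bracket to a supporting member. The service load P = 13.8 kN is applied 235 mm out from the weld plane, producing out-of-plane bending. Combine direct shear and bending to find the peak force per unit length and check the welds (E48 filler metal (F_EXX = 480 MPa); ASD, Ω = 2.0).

L_w = 2 × 165 = 330 mm; section modulus (unit throat) S = 2 × L²/6 = 9075 mm².
Direct shear f_v = P/L_w = 13.8×10³/330 = 41.82 N/mm.
Moment M = P × e = 13.8×10³ × 235 = 3243000 N·mm; bending f_b = M/S = 357.4 N/mm.
f_max = √(f_v² + f_b²) = √(41.82² + 357.4²) = 359.8 N/mm.
r_n/Ω = (1/2.0) × 0.6 × 480 × (0.707 × 8) = 814.5 N/mm → adequate.

f_max ≈ 360 N/mm; adequate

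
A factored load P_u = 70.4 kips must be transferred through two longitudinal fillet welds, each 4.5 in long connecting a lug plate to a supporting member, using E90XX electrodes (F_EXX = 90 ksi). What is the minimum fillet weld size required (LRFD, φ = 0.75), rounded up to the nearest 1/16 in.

w = 5/16 in

Total weld length L = 9 in.
Required throat t_e = P_u / (φ × 0.6 F_EXX × L) = 70.4 / (0.75 × 0.6 × 90 × 9) = 0.1931 in.
Required leg w = t_e / 0.707 = 0.2732 in → use 5/16 in.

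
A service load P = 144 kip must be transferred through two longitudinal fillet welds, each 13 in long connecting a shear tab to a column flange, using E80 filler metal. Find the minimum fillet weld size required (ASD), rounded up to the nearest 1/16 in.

w = 3/8 in

E80XX → F_EXX = 80 ksi.
Total weld length L = 26 in.
Required throat t_e = P × Ω / (0.6 F_EXX × L) = 144 × 2.0 / (0.6 × 80 × 26) = 0.2308 in.
Required leg w = t_e / 0.707 = 0.3264 in → use 3/8 in.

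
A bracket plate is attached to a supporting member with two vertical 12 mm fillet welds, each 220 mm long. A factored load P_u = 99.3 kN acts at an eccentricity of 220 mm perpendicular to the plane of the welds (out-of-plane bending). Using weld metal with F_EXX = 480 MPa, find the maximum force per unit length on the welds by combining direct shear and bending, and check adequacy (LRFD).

f_max ≈ 1370 N/mm; adequate

L_w = 2 × 220 = 440 mm; section modulus (unit throat) S = 2 × L²/6 = 16130 mm².
Direct shear f_v = P/L_w = 99.3×10³/440 = 225.7 N/mm.
Moment M = P × e = 99.3×10³ × 220 = 21846000 N·mm; bending f_b = M/S = 1354 N/mm.
f_max = √(f_v² + f_b²) = √(225.7² + 1354²) = 1373 N/mm.
φr_n = 0.75 × 0.6 × 480 × (0.707 × 12) = 1833 N/mm → adequate.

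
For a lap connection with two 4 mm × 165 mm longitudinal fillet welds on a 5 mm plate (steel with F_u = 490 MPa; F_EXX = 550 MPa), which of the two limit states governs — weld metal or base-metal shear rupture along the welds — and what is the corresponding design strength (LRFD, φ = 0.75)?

φR_n ≈ 231 kN (weld metal governs)

t_e = 0.707 × 4 = 2.828 mm; L = 330 mm.
Weld metal: φR_n = 0.75 × 0.6 × 550 × 2.828 × 330 × 10⁻³ = 231 kN.
Base metal (shear rupture): φR_n = 0.75 × 0.6 × 490 × 5 × 330 × 10⁻³ = 363.8 kN.
Governing: weld metal.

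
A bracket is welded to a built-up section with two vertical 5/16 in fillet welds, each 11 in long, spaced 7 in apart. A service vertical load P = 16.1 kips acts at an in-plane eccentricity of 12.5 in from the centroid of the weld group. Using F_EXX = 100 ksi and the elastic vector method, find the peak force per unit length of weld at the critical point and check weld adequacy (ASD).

Total weld length L_w = 22 in. Treat welds as unit-width lines.
Polar moment about centroid: J = 2[d³/12 + d(b/2)²] = 2[11³/12 + 11×3.5²] = 491.3 in³.
Direct shear f_v = P/L_w = 16.1 / 22 = 0.7318 kip/in (vertical).
Torsion M = P·e = 16.1 × 12.5 = 201.25 kip·in.
Critical point at (x, y) = (3.5, 5.5) from centroid. f_tx = M·y/J = 2.253 kip/in; f_ty = M·x/J = 1.434 kip/in.
Resultant f_max = √[f_tx² + (f_v + f_ty)²] = √[2.253² + (0.7318 + 1.434)²] = 3.125 kip/in.
Capacity per unit length: r_n/Ω = (1/2.0) × 0.6 × 100 × (0.707 × 0.3125) = 6.628 kip/in.
3.125 ≤ 6.628 → adequate.

f_max ≈ 3.12 kip/in; adequate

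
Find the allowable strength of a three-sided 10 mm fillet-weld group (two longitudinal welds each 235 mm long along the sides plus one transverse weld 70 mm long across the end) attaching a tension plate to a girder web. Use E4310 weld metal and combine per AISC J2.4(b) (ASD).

R_n/Ω ≈ 492 kN

E43XX → F_EXX = 430 MPa.
t_e = 0.707 × 10 = 7.07 mm.
R_nwl = 0.6 × 430 × 7.07 × 470 × 10⁻³ = 857.3 kN (longitudinal, 2 welds).
R_nwt = 0.6 × 430 × 7.07 × 70 × 10⁻³ = 127.7 kN (transverse, base value).
(i) R_nwl + R_nwt = 985 kN; (ii) 0.85 R_nwl + 1.5 R_nwt = 920.2 kN.
R_n = max = 985 kN [governs: (i)]; R_n/Ω = 492.5 kN.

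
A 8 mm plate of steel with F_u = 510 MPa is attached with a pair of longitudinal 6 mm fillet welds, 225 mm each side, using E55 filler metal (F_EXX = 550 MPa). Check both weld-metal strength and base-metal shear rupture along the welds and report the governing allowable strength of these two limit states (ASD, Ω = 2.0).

t_e = 0.707 × 6 = 4.242 mm; L = 450 mm.
Weld metal: R_n/Ω = (1/2.0) × 0.6 × 550 × 4.242 × 450 × 10⁻³ = 315 kN.
Base metal (shear rupture): R_n/Ω = (1/2.0) × 0.6 × 510 × 8 × 450 × 10⁻³ = 550.8 kN.
Governing: weld metal.

R_n/Ω ≈ 315 kN (weld metal governs)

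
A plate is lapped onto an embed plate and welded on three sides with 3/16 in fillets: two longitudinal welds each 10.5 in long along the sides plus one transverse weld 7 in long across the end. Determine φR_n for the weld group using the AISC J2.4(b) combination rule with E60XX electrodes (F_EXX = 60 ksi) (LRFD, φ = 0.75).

φR_n ≈ 101 kip

t_e = 0.707 × 0.1875 = 0.1326 in.
R_nwl = 0.6 × 60 × 0.1326 × 21 = 100.2 kip (longitudinal, 2 welds).
R_nwt = 0.6 × 60 × 0.1326 × 7 = 33.41 kip (transverse, base value).
(i) R_nwl + R_nwt = 133.6 kip; (ii) 0.85 R_nwl + 1.5 R_nwt = 135.3 kip.
R_n = max = 135.3 kip [governs: (ii)]; φR_n = 101.5 kip.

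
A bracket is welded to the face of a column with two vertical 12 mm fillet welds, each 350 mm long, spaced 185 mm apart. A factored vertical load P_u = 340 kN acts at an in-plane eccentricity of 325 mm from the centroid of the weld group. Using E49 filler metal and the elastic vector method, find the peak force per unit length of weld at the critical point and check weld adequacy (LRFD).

E49XX → F_EXX = 490 MPa.
Total weld length L_w = 700 mm. Treat welds as unit-width lines.
Polar moment about centroid: J = 2[d³/12 + d(b/2)²] = 2[350³/12 + 350×92.5²] = 13140000 mm³.
Direct shear f_v = P/L_w = 340×10³ / 700 = 485.7 N/mm (vertical).
Torsion M = P·e = 340×10³ × 325 = 110500000 N·mm.
Critical point at (x, y) = (92.5, 175) from centroid. f_tx = M·y/J = 1472 N/mm; f_ty = M·x/J = 778.2 N/mm.
Resultant f_max = √[f_tx² + (f_v + f_ty)²] = √[1472² + (485.7 + 778.2)²] = 1940 N/mm.
Capacity per unit length: φr_n = 0.75 × 0.6 × 490 × (0.707 × 12) = 1871 N/mm.
1940 > 1871 → NOT adequate.

f_max ≈ 1940 N/mm; NOT adequate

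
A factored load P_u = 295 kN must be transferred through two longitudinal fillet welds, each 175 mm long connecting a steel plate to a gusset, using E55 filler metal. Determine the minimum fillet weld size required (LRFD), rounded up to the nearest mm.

E55XX → F_EXX = 550 MPa.
Total weld length L = 350 mm.
Required throat t_e = P_u / (φ × 0.6 F_EXX × L) = 295 / (0.75 × 0.6 × 550 × 350 × 10⁻³) = 3.405 mm.
Required leg w = t_e / 0.707 = 4.817 mm → use 5 mm.

w = 5 mm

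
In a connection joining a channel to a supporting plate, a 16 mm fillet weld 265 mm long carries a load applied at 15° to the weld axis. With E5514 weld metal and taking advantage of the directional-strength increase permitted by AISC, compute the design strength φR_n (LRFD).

φR_n ≈ 791 kN

E55XX → F_EXX = 550 MPa.
t_e = 0.707 × 16 = 11.31 mm; A_we = 11.31 × 265 = 2998 mm².
Directional factor: 1.0 + 0.5 sin^1.5(15°) = 1.066.
F_nw = 0.6 × 550 × 1.066 = 351.7 MPa.
φR_n = 0.75 × 351.7 × 2998 × 10⁻³ = 790.8 kN.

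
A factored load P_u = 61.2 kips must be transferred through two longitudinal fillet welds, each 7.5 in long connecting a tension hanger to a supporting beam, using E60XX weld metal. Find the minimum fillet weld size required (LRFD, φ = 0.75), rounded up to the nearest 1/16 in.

E60XX → F_EXX = 60 ksi.
Total weld length L = 15 in.
Required throat t_e = P_u / (φ × 0.6 F_EXX × L) = 61.2 / (0.75 × 0.6 × 60 × 15) = 0.1511 in.
Required leg w = t_e / 0.707 = 0.2137 in → use 1/4 in.

w = 1/4 in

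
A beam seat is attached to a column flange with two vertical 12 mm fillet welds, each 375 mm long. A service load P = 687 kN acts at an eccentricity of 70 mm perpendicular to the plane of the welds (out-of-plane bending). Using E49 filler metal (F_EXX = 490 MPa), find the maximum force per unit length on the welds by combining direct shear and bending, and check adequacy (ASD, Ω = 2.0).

f_max ≈ 1380 N/mm; NOT adequate

L_w = 2 × 375 = 750 mm; section modulus (unit throat) S = 2 × L²/6 = 46880 mm².
Direct shear f_v = P/L_w = 687×10³/750 = 916 N/mm.
Moment M = P × e = 687×10³ × 70 = 48090000 N·mm; bending f_b = M/S = 1026 N/mm.
f_max = √(f_v² + f_b²) = √(916² + 1026²) = 1375 N/mm.
r_n/Ω = (1/2.0) × 0.6 × 490 × (0.707 × 12) = 1247 N/mm → NOT adequate.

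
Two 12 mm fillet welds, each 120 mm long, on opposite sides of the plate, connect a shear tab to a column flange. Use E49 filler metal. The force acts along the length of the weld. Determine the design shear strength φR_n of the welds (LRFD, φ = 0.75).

E49XX → F_EXX = 490 MPa.
Effective throat t_e = 0.707 × 12 = 8.484 mm.
Total length L = 240 mm; A_we = 8.484 × 240 = 2036 mm².
F_nw = 0.6 F_EXX = 0.6 × 490 = 294 MPa.
φR_n = 0.75 × 294 × 2036 × 10⁻³ = 449 kN.

φR_n ≈ 449 kN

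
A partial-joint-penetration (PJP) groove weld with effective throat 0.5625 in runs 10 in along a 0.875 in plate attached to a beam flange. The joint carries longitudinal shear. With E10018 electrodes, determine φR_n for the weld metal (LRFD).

E100XX → F_EXX = 100 ksi.
Effective throat (given) t_e = 0.5625 in.
A_we = 0.5625 × 10 = 5.625 in².
F_nw = 0.6 F_EXX = 60 ksi.
φR_n = 0.75 × 60 × 5.625 = 253.1 kip.

φR_n ≈ 253 kip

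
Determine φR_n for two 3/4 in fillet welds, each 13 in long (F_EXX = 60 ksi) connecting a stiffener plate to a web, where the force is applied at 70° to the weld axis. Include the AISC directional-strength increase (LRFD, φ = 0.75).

t_e = 0.707 × 0.75 = 0.5302 in; A_we = 0.5302 × 26 = 13.79 in².
Directional factor: 1.0 + 0.5 sin^1.5(70°) = 1.455.
F_nw = 0.6 × 60 × 1.455 = 52.4 ksi.
φR_n = 0.75 × 52.4 × 13.79 = 541.8 kips.

φR_n ≈ 542 kips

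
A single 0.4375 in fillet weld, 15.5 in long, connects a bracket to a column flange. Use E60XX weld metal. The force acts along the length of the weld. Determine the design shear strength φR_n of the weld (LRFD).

E60XX → F_EXX = 60 ksi.
Effective throat t_e = 0.707 × 0.4375 = 0.3093 in.
Total length L = 15.5 in; A_we = 0.3093 × 15.5 = 4.794 in².
F_nw = 0.6 F_EXX = 0.6 × 60 = 36 ksi.
φR_n = 0.75 × 36 × 4.794 = 129.4 kips.

φR_n ≈ 129 kips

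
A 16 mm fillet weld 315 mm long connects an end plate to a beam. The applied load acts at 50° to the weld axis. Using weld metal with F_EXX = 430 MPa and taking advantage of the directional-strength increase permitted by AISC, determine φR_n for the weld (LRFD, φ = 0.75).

φR_n ≈ 921 kN

t_e = 0.707 × 16 = 11.31 mm; A_we = 11.31 × 315 = 3563 mm².
Directional factor: 1.0 + 0.5 sin^1.5(50°) = 1.335.
F_nw = 0.6 × 430 × 1.335 = 344.5 MPa.
φR_n = 0.75 × 344.5 × 3563 × 10⁻³ = 920.6 kN.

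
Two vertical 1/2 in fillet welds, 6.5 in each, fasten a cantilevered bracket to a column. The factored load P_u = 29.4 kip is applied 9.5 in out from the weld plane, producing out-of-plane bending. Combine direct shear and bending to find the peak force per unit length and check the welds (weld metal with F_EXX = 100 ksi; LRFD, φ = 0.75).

f_max ≈ 20 kip/in; NOT adequate

L_w = 2 × 6.5 = 13 in; section modulus (unit throat) S = 2 × L²/6 = 14.08 in².
Direct shear f_v = P/L_w = 29.4/13 = 2.262 kip/in.
Moment M = P × e = 29.4 × 9.5 = 279.3 kip·in; bending f_b = M/S = 19.83 kip/in.
f_max = √(f_v² + f_b²) = √(2.262² + 19.83²) = 19.96 kip/in.
φr_n = 0.75 × 0.6 × 100 × (0.707 × 0.5) = 15.91 kip/in → NOT adequate.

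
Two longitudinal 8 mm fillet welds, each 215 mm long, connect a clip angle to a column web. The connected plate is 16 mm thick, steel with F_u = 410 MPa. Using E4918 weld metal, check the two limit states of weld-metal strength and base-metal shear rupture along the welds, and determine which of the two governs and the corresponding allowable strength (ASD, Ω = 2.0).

R_n/Ω ≈ 358 kN (weld metal governs)

E49XX → F_EXX = 490 MPa.
t_e = 0.707 × 8 = 5.656 mm; L = 430 mm.
Weld metal: R_n/Ω = (1/2.0) × 0.6 × 490 × 5.656 × 430 × 10⁻³ = 357.5 kN.
Base metal (shear rupture): R_n/Ω = (1/2.0) × 0.6 × 410 × 16 × 430 × 10⁻³ = 846.2 kN.
Governing: weld metal.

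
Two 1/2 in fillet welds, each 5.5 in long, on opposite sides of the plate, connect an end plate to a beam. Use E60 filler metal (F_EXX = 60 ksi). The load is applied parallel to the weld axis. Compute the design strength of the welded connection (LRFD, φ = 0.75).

Effective throat t_e = 0.707 × 0.5 = 0.3535 in.
Total length L = 11 in; A_we = 0.3535 × 11 = 3.888 in².
F_nw = 0.6 F_EXX = 0.6 × 60 = 36 ksi.
φR_n = 0.75 × 36 × 3.888 = 105 kip.

φR_n ≈ 105 kip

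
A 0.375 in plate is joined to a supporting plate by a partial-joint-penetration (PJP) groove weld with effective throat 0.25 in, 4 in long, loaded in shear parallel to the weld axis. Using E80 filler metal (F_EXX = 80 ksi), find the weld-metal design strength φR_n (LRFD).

φR_n ≈ 36 kips

Effective throat (given) t_e = 0.25 in.
A_we = 0.25 × 4 = 1 in².
F_nw = 0.6 F_EXX = 48 ksi.
φR_n = 0.75 × 48 × 1 = 36 kips.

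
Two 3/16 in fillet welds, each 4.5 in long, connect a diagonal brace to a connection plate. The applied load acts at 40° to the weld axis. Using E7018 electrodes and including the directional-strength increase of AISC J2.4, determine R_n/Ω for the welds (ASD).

R_n/Ω ≈ 31.5 kip

E70XX → F_EXX = 70 ksi.
t_e = 0.707 × 0.1875 = 0.1326 in; A_we = 0.1326 × 9 = 1.193 in².
Directional factor: 1.0 + 0.5 sin^1.5(40°) = 1.258.
F_nw = 0.6 × 70 × 1.258 = 52.82 ksi.
R_n/Ω = (52.82 × 1.193) / 2.0 = 31.51 kip.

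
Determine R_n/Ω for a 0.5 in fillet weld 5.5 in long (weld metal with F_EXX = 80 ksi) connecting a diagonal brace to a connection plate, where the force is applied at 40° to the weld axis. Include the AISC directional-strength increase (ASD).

t_e = 0.707 × 0.5 = 0.3535 in; A_we = 0.3535 × 5.5 = 1.944 in².
Directional factor: 1.0 + 0.5 sin^1.5(40°) = 1.258.
F_nw = 0.6 × 80 × 1.258 = 60.37 ksi.
R_n/Ω = (60.37 × 1.944) / 2.0 = 58.69 kips.

R_n/Ω ≈ 58.7 kips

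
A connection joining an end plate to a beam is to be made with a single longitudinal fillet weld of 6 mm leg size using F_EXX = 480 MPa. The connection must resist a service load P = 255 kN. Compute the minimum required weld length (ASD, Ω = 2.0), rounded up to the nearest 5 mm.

L = 420 mm

Throat t_e = 0.707 × 6 = 4.242 mm.
r_n/Ω = (0.6 × 480 × 4.242) / 2.0 = 610.8 N/mm = 0.6108 kN/mm.
L_req = P / (r_n/Ω) = 255 / 0.6108 = 417.5 mm total.
Round up → use L = 420 mm.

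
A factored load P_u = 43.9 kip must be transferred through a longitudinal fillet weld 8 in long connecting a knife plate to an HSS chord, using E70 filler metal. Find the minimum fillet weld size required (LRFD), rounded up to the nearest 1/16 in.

w = 1/4 in

E70XX → F_EXX = 70 ksi.
Total weld length L = 8 in.
Required throat t_e = P_u / (φ × 0.6 F_EXX × L) = 43.9 / (0.75 × 0.6 × 70 × 8) = 0.1742 in.
Required leg w = t_e / 0.707 = 0.2464 in → use 1/4 in.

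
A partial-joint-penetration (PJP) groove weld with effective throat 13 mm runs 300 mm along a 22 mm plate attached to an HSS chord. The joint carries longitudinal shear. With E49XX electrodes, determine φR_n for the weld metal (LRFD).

E49XX → F_EXX = 490 MPa.
Effective throat (given) t_e = 13 mm.
A_we = 13 × 300 = 3900 mm².
F_nw = 0.6 F_EXX = 294 MPa.
φR_n = 0.75 × 294 × 3900 × 10⁻³ = 860 kN.

φR_n ≈ 860 kN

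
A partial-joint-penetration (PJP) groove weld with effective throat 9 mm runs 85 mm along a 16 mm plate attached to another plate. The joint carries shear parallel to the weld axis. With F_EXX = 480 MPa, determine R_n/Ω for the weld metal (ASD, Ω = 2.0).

Effective throat (given) t_e = 9 mm.
A_we = 9 × 85 = 765 mm².
F_nw = 0.6 F_EXX = 288 MPa.
R_n/Ω = (288 × 765) / 2.0 × 10⁻³ = 110.2 kN.

R_n/Ω ≈ 110 kN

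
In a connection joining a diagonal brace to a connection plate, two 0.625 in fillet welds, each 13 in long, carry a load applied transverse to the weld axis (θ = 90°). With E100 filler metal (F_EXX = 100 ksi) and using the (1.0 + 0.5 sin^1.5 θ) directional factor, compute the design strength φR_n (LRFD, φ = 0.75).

t_e = 0.707 × 0.625 = 0.4419 in; A_we = 0.4419 × 26 = 11.49 in².
Directional factor: 1.0 + 0.5 sin^1.5(90°) = 1.5.
F_nw = 0.6 × 100 × 1.5 = 90 ksi.
φR_n = 0.75 × 90 × 11.49 = 775.5 kips.

φR_n ≈ 775 kips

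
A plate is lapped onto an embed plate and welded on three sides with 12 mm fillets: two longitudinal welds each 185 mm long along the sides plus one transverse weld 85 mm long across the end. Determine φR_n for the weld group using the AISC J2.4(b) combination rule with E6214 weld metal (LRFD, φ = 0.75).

E62XX → F_EXX = 620 MPa.
t_e = 0.707 × 12 = 8.484 mm.
R_nwl = 0.6 × 620 × 8.484 × 370 × 10⁻³ = 1168 kN (longitudinal, 2 welds).
R_nwt = 0.6 × 620 × 8.484 × 85 × 10⁻³ = 268.3 kN (transverse, base value).
(i) R_nwl + R_nwt = 1436 kN; (ii) 0.85 R_nwl + 1.5 R_nwt = 1395 kN.
R_n = max = 1436 kN [governs: (i)]; φR_n = 1077 kN.

φR_n ≈ 1080 kN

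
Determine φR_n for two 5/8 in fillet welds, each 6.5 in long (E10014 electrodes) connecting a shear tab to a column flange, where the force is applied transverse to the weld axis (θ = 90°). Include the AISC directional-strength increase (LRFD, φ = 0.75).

φR_n ≈ 388 kip

E100XX → F_EXX = 100 ksi.
t_e = 0.707 × 0.625 = 0.4419 in; A_we = 0.4419 × 13 = 5.744 in².
Directional factor: 1.0 + 0.5 sin^1.5(90°) = 1.5.
F_nw = 0.6 × 100 × 1.5 = 90 ksi.
φR_n = 0.75 × 90 × 5.744 = 387.7 kip.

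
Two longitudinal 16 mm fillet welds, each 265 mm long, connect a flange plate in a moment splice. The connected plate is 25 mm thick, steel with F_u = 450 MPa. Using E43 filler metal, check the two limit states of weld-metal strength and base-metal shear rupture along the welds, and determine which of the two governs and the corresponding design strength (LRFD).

φR_n ≈ 1160 kN (weld metal governs)

E43XX → F_EXX = 430 MPa.
t_e = 0.707 × 16 = 11.31 mm; L = 530 mm.
Weld metal: φR_n = 0.75 × 0.6 × 430 × 11.31 × 530 × 10⁻³ = 1160 kN.
Base metal (shear rupture): φR_n = 0.75 × 0.6 × 450 × 25 × 530 × 10⁻³ = 2683 kN.
Governing: weld metal.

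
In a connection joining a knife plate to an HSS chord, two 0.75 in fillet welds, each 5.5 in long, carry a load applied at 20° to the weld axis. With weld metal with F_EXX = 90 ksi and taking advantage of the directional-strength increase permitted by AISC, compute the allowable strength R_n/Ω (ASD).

R_n/Ω ≈ 173 kip

t_e = 0.707 × 0.75 = 0.5302 in; A_we = 0.5302 × 11 = 5.833 in².
Directional factor: 1.0 + 0.5 sin^1.5(20°) = 1.1.
F_nw = 0.6 × 90 × 1.1 = 59.4 ksi.
R_n/Ω = (59.4 × 5.833) / 2.0 = 173.2 kip.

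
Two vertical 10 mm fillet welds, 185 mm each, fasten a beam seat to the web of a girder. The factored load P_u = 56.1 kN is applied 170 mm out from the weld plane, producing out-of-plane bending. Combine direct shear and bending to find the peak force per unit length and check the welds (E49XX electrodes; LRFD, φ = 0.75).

f_max ≈ 850 N/mm; adequate

E49XX → F_EXX = 490 MPa.
L_w = 2 × 185 = 370 mm; section modulus (unit throat) S = 2 × L²/6 = 11410 mm².
Direct shear f_v = P/L_w = 56.1×10³/370 = 151.6 N/mm.
Moment M = P × e = 56.1×10³ × 170 = 9537000 N·mm; bending f_b = M/S = 836 N/mm.
f_max = √(f_v² + f_b²) = √(151.6² + 836²) = 849.6 N/mm.
φr_n = 0.75 × 0.6 × 490 × (0.707 × 10) = 1559 N/mm → adequate.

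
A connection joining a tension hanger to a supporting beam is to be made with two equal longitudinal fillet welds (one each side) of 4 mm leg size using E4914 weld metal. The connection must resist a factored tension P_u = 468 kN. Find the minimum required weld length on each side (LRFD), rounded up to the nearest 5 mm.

E49XX → F_EXX = 490 MPa.
Throat t_e = 0.707 × 4 = 2.828 mm.
φr_n = 0.75 × 0.6 × 490 × 2.828 × 10⁻³ = 0.6236 kN/mm.
L_req = P_u / φr_n = 468 / 0.6236 = 750.5 mm total.
Per side: 750.5 / 2 = 375.3 mm.
Round up → use L = 380 mm on each side.

L = 380 mm on each side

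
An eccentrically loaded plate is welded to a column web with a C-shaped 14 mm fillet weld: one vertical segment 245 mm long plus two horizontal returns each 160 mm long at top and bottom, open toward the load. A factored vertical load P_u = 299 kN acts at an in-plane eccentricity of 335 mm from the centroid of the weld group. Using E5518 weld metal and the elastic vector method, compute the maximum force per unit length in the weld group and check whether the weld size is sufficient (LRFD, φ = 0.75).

f_max ≈ 2600 N/mm; NOT adequate

E55XX → F_EXX = 550 MPa.
Total weld length L_w = 565 mm. Treat welds as unit-width lines.
Centroid: x̄ = 2×160×80 / 565 = 45.31 mm from the vertical weld.
Polar moment about centroid: J = I_x + I_y = [245³/12 + 2×160×122.5²] + [245×45.31² + 2(160³/12 + 160×34.69²)] = 7598000 mm³.
Direct shear f_v = P/L_w = 299×10³ / 565 = 529.2 N/mm (vertical).
Torsion M = P·e = 299×10³ × 335 = 100160000 N·mm.
Critical point at (x, y) = (114.7, 122.5) from centroid. f_tx = M·y/J = 1615 N/mm; f_ty = M·x/J = 1512 N/mm.
Resultant f_max = √[f_tx² + (f_v + f_ty)²] = √[1615² + (529.2 + 1512)²] = 2603 N/mm.
Capacity per unit length: φr_n = 0.75 × 0.6 × 550 × (0.707 × 14) = 2450 N/mm.
2603 > 2450 → NOT adequate.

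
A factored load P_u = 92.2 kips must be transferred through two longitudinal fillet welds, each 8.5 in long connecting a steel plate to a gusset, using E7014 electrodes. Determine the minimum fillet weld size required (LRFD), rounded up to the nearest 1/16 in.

E70XX → F_EXX = 70 ksi.
Total weld length L = 17 in.
Required throat t_e = P_u / (φ × 0.6 F_EXX × L) = 92.2 / (0.75 × 0.6 × 70 × 17) = 0.1722 in.
Required leg w = t_e / 0.707 = 0.2435 in → use 1/4 in.

w = 1/4 in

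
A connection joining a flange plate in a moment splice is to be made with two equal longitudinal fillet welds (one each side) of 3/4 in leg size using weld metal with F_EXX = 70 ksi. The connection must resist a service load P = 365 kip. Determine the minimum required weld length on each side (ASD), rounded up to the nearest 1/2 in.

L = 16.5 in on each side

Throat t_e = 0.707 × 0.75 = 0.5302 in.
r_n/Ω = (0.6 × 70 × 0.5302) / 2.0 = 11.14 kip/in.
L_req = P / (r_n/Ω) = 365 / 11.14 = 32.78 in total.
Per side: 32.78 / 2 = 16.39 in.
Round up → use L = 16.5 in on each side.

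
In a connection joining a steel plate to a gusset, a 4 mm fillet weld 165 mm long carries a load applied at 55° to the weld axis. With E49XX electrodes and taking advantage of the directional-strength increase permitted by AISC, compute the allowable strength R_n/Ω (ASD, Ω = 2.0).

R_n/Ω ≈ 94 kN

E49XX → F_EXX = 490 MPa.
t_e = 0.707 × 4 = 2.828 mm; A_we = 2.828 × 165 = 466.6 mm².
Directional factor: 1.0 + 0.5 sin^1.5(55°) = 1.371.
F_nw = 0.6 × 490 × 1.371 = 403 MPa.
R_n/Ω = (403 × 466.6) / 2.0 × 10⁻³ = 94.02 kN.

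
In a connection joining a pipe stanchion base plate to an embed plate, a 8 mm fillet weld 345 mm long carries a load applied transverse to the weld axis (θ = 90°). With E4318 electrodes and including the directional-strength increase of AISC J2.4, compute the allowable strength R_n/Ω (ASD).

R_n/Ω ≈ 378 kN

E43XX → F_EXX = 430 MPa.
t_e = 0.707 × 8 = 5.656 mm; A_we = 5.656 × 345 = 1951 mm².
Directional factor: 1.0 + 0.5 sin^1.5(90°) = 1.5.
F_nw = 0.6 × 430 × 1.5 = 387 MPa.
R_n/Ω = (387 × 1951) / 2.0 × 10⁻³ = 377.6 kN.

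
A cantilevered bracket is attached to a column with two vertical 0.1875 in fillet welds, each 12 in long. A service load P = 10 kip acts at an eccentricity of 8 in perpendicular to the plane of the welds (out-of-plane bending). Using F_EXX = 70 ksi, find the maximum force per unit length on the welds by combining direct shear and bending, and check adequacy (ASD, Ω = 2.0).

L_w = 2 × 12 = 24 in; section modulus (unit throat) S = 2 × L²/6 = 48 in².
Direct shear f_v = P/L_w = 10/24 = 0.4167 kip/in.
Moment M = P × e = 10 × 8 = 80 kip·in; bending f_b = M/S = 1.667 kip/in.
f_max = √(f_v² + f_b²) = √(0.4167² + 1.667²) = 1.718 kip/in.
r_n/Ω = (1/2.0) × 0.6 × 70 × (0.707 × 0.1875) = 2.784 kip/in → adequate.

f_max ≈ 1.72 kip/in; adequate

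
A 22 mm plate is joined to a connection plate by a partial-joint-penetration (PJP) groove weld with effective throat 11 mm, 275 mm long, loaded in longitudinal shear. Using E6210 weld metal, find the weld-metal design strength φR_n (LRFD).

φR_n ≈ 844 kN

E62XX → F_EXX = 620 MPa.
Effective throat (given) t_e = 11 mm.
A_we = 11 × 275 = 3025 mm².
F_nw = 0.6 F_EXX = 372 MPa.
φR_n = 0.75 × 372 × 3025 × 10⁻³ = 844 kN.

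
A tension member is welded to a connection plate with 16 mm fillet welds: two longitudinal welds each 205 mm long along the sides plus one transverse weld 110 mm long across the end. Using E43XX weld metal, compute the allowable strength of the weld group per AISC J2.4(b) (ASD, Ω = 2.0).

E43XX → F_EXX = 430 MPa.
t_e = 0.707 × 16 = 11.31 mm.
R_nwl = 0.6 × 430 × 11.31 × 410 × 10⁻³ = 1197 kN (longitudinal, 2 welds).
R_nwt = 0.6 × 430 × 11.31 × 110 × 10⁻³ = 321 kN (transverse, base value).
(i) R_nwl + R_nwt = 1518 kN; (ii) 0.85 R_nwl + 1.5 R_nwt = 1499 kN.
R_n = max = 1518 kN [governs: (i)]; R_n/Ω = 758.8 kN.

R_n/Ω ≈ 759 kN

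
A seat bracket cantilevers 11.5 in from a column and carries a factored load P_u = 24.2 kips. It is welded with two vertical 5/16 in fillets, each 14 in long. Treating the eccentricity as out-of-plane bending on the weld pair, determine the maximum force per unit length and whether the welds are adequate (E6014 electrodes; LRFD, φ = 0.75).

f_max ≈ 4.35 kip/in; adequate

E60XX → F_EXX = 60 ksi.
L_w = 2 × 14 = 28 in; section modulus (unit throat) S = 2 × L²/6 = 65.33 in².
Direct shear f_v = P/L_w = 24.2/28 = 0.8643 kip/in.
Moment M = P × e = 24.2 × 11.5 = 278.3 kip·in; bending f_b = M/S = 4.26 kip/in.
f_max = √(f_v² + f_b²) = √(0.8643² + 4.26²) = 4.346 kip/in.
φr_n = 0.75 × 0.6 × 60 × (0.707 × 0.3125) = 5.965 kip/in → adequate.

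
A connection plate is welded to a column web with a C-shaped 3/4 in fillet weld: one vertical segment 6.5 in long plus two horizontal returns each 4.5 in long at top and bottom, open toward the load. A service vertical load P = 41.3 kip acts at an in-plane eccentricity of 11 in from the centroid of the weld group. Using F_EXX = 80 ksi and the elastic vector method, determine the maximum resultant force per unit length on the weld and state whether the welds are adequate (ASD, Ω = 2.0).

f_max ≈ 15.6 kip/in; NOT adequate

Total weld length L_w = 15.5 in. Treat welds as unit-width lines.
Centroid: x̄ = 2×4.5×2.25 / 15.5 = 1.306 in from the vertical weld.
Polar moment about centroid: J = I_x + I_y = [6.5³/12 + 2×4.5×3.25²] + [6.5×1.306² + 2(4.5³/12 + 4.5×0.9435²)] = 152.2 in³.
Direct shear f_v = P/L_w = 41.3 / 15.5 = 2.665 kip/in (vertical).
Torsion M = P·e = 41.3 × 11 = 454.3 kip·in.
Critical point at (x, y) = (3.194, 3.25) from centroid. f_tx = M·y/J = 9.698 kip/in; f_ty = M·x/J = 9.53 kip/in.
Resultant f_max = √[f_tx² + (f_v + f_ty)²] = √[9.698² + (2.665 + 9.53)²] = 15.58 kip/in.
Capacity per unit length: r_n/Ω = (1/2.0) × 0.6 × 80 × (0.707 × 0.75) = 12.73 kip/in.
15.58 > 12.73 → NOT adequate.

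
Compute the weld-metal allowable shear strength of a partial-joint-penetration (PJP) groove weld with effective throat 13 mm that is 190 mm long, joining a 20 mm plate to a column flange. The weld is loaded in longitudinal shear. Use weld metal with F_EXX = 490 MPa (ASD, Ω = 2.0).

R_n/Ω ≈ 363 kN

Effective throat (given) t_e = 13 mm.
A_we = 13 × 190 = 2470 mm².
F_nw = 0.6 F_EXX = 294 MPa.
R_n/Ω = (294 × 2470) / 2.0 × 10⁻³ = 363.1 kN.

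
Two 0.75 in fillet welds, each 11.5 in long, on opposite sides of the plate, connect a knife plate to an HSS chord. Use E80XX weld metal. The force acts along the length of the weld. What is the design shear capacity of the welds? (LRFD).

φR_n ≈ 439 kip

E80XX → F_EXX = 80 ksi.
Effective throat t_e = 0.707 × 0.75 = 0.5302 in.
Total length L = 23 in; A_we = 0.5302 × 23 = 12.2 in².
F_nw = 0.6 F_EXX = 0.6 × 80 = 48 ksi.
φR_n = 0.75 × 48 × 12.2 = 439 kip.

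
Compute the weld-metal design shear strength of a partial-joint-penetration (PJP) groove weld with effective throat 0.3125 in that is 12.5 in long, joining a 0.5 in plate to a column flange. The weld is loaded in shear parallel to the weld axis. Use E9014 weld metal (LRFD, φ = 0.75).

φR_n ≈ 158 kip

E90XX → F_EXX = 90 ksi.
Effective throat (given) t_e = 0.3125 in.
A_we = 0.3125 × 12.5 = 3.906 in².
F_nw = 0.6 F_EXX = 54 ksi.
φR_n = 0.75 × 54 × 3.906 = 158.2 kip.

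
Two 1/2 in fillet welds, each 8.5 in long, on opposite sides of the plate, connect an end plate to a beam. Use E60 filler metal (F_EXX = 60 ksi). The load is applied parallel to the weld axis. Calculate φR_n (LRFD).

φR_n ≈ 162 kips

Effective throat t_e = 0.707 × 0.5 = 0.3535 in.
Total length L = 17 in; A_we = 0.3535 × 17 = 6.01 in².
F_nw = 0.6 F_EXX = 0.6 × 60 = 36 ksi.
φR_n = 0.75 × 36 × 6.01 = 162.3 kips.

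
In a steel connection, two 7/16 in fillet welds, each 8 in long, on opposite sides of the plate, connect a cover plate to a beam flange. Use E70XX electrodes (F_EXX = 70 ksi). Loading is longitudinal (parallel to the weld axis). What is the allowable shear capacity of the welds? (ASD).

Effective throat t_e = 0.707 × 0.4375 = 0.3093 in.
Total length L = 16 in; A_we = 0.3093 × 16 = 4.949 in².
F_nw = 0.6 F_EXX = 0.6 × 70 = 42 ksi.
R_n = 42 × 4.949 = 207.9 kips; R_n/Ω = 207.9/2.0 = 103.9 kips.

R_n/Ω ≈ 104 kips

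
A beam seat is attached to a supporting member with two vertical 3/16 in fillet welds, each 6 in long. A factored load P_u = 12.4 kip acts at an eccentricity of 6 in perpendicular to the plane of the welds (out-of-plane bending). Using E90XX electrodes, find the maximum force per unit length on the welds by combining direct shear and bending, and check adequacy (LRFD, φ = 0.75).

E90XX → F_EXX = 90 ksi.
L_w = 2 × 6 = 12 in; section modulus (unit throat) S = 2 × L²/6 = 12 in².
Direct shear f_v = P/L_w = 12.4/12 = 1.033 kip/in.
Moment M = P × e = 12.4 × 6 = 74.4 kip·in; bending f_b = M/S = 6.2 kip/in.
f_max = √(f_v² + f_b²) = √(1.033² + 6.2²) = 6.286 kip/in.
φr_n = 0.75 × 0.6 × 90 × (0.707 × 0.1875) = 5.369 kip/in → NOT adequate.

f_max ≈ 6.29 kip/in; NOT adequate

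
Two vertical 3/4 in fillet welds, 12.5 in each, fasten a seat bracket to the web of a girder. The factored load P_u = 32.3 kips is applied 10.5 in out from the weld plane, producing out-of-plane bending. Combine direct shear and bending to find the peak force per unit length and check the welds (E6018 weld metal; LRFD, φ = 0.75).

E60XX → F_EXX = 60 ksi.
L_w = 2 × 12.5 = 25 in; section modulus (unit throat) S = 2 × L²/6 = 52.08 in².
Direct shear f_v = P/L_w = 32.3/25 = 1.292 kip/in.
Moment M = P × e = 32.3 × 10.5 = 339.15 kip·in; bending f_b = M/S = 6.512 kip/in.
f_max = √(f_v² + f_b²) = √(1.292² + 6.512²) = 6.639 kip/in.
φr_n = 0.75 × 0.6 × 60 × (0.707 × 0.75) = 14.32 kip/in → adequate.

f_max ≈ 6.64 kip/in; adequate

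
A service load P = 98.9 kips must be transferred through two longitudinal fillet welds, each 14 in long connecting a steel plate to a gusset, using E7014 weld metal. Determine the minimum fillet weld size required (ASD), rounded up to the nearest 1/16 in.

w = 1/4 in

E70XX → F_EXX = 70 ksi.
Total weld length L = 28 in.
Required throat t_e = P × Ω / (0.6 F_EXX × L) = 98.9 × 2.0 / (0.6 × 70 × 28) = 0.1682 in.
Required leg w = t_e / 0.707 = 0.2379 in → use 1/4 in.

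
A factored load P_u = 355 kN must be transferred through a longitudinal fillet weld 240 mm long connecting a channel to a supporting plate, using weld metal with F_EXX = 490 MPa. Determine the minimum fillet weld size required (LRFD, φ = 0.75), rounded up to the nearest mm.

w = 10 mm

Total weld length L = 240 mm.
Required throat t_e = P_u / (φ × 0.6 F_EXX × L) = 355 / (0.75 × 0.6 × 490 × 240 × 10⁻³) = 6.708 mm.
Required leg w = t_e / 0.707 = 9.488 mm → use 10 mm.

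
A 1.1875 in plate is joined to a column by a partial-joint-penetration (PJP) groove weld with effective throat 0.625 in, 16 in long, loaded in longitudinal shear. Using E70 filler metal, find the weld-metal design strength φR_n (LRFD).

φR_n ≈ 315 kip

E70XX → F_EXX = 70 ksi.
Effective throat (given) t_e = 0.625 in.
A_we = 0.625 × 16 = 10 in².
F_nw = 0.6 F_EXX = 42 ksi.
φR_n = 0.75 × 42 × 10 = 315 kip.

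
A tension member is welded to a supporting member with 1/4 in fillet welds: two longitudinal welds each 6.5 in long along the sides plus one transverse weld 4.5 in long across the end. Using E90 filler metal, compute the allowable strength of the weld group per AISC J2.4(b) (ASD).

R_n/Ω ≈ 84.9 kip

E90XX → F_EXX = 90 ksi.
t_e = 0.707 × 0.25 = 0.1767 in.
R_nwl = 0.6 × 90 × 0.1767 × 13 = 124.1 kip (longitudinal, 2 welds).
R_nwt = 0.6 × 90 × 0.1767 × 4.5 = 42.95 kip (transverse, base value).
(i) R_nwl + R_nwt = 167 kip; (ii) 0.85 R_nwl + 1.5 R_nwt = 169.9 kip.
R_n = max = 169.9 kip [governs: (ii)]; R_n/Ω = 84.95 kip.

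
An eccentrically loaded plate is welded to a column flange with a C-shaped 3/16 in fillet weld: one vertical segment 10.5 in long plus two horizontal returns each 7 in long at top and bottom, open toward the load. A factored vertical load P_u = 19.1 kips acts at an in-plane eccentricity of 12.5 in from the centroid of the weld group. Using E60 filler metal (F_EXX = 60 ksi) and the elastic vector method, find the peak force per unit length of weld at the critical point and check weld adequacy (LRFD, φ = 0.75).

f_max ≈ 3.41 kip/in; adequate

Total weld length L_w = 24.5 in. Treat welds as unit-width lines.
Centroid: x̄ = 2×7×3.5 / 24.5 = 2 in from the vertical weld.
Polar moment about centroid: J = I_x + I_y = [10.5³/12 + 2×7×5.25²] + [10.5×2² + 2(7³/12 + 7×1.5²)] = 613 in³.
Direct shear f_v = P/L_w = 19.1 / 24.5 = 0.7796 kip/in (vertical).
Torsion M = P·e = 19.1 × 12.5 = 238.75 kip·in.
Critical point at (x, y) = (5, 5.25) from centroid. f_tx = M·y/J = 2.045 kip/in; f_ty = M·x/J = 1.947 kip/in.
Resultant f_max = √[f_tx² + (f_v + f_ty)²] = √[2.045² + (0.7796 + 1.947)²] = 3.408 kip/in.
Capacity per unit length: φr_n = 0.75 × 0.6 × 60 × (0.707 × 0.1875) = 3.579 kip/in.
3.408 ≤ 3.579 → adequate.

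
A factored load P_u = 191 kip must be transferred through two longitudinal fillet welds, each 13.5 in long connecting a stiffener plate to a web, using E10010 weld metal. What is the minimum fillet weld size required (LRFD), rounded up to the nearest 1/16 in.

w = 1/4 in

E100XX → F_EXX = 100 ksi.
Total weld length L = 27 in.
Required throat t_e = P_u / (φ × 0.6 F_EXX × L) = 191 / (0.75 × 0.6 × 100 × 27) = 0.1572 in.
Required leg w = t_e / 0.707 = 0.2224 in → use 1/4 in.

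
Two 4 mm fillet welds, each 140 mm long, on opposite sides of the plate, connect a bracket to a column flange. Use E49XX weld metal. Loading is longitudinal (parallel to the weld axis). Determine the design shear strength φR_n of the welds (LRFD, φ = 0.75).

φR_n ≈ 175 kN

E49XX → F_EXX = 490 MPa.
Effective throat t_e = 0.707 × 4 = 2.828 mm.
Total length L = 280 mm; A_we = 2.828 × 280 = 791.8 mm².
F_nw = 0.6 F_EXX = 0.6 × 490 = 294 MPa.
φR_n = 0.75 × 294 × 791.8 × 10⁻³ = 174.6 kN.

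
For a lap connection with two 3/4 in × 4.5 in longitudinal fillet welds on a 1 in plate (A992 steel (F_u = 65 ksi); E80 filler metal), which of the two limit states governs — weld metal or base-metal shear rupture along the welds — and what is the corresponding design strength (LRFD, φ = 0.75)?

φR_n ≈ 172 kips (weld metal governs)

E80XX → F_EXX = 80 ksi.
t_e = 0.707 × 0.75 = 0.5302 in; L = 9 in.
Weld metal: φR_n = 0.75 × 0.6 × 80 × 0.5302 × 9 = 171.8 kips.
Base metal (shear rupture): φR_n = 0.75 × 0.6 × 65 × 1 × 9 = 263.2 kips.
Governing: weld metal.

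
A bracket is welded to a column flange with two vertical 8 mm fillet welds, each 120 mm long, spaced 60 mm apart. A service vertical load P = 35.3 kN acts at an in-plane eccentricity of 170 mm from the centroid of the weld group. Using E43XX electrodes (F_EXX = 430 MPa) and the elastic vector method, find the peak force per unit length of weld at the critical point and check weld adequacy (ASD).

f_max ≈ 874 N/mm; NOT adequate

Total weld length L_w = 240 mm. Treat welds as unit-width lines.
Polar moment about centroid: J = 2[d³/12 + d(b/2)²] = 2[120³/12 + 120×30²] = 504000 mm³.
Direct shear f_v = P/L_w = 35.3×10³ / 240 = 147.1 N/mm (vertical).
Torsion M = P·e = 35.3×10³ × 170 = 6001000 N·mm.
Critical point at (x, y) = (30, 60) from centroid. f_tx = M·y/J = 714.4 N/mm; f_ty = M·x/J = 357.2 N/mm.
Resultant f_max = √[f_tx² + (f_v + f_ty)²] = √[714.4² + (147.1 + 357.2)²] = 874.5 N/mm.
Capacity per unit length: r_n/Ω = (1/2.0) × 0.6 × 430 × (0.707 × 8) = 729.6 N/mm.
874.5 > 729.6 → NOT adequate.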